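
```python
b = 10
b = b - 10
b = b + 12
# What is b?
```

Trace:
`b = 10` → b = 10
`b = b - 10` → b = 0
`b = b + 12` → b = 12
So b = 12

Answer: 12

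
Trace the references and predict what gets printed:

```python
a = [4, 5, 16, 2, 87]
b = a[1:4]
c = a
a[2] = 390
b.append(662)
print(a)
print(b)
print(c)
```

Key concept: slice vs alias.
Step by step:
`a = [4, 5, 16, 2, 87]` → a = [4, 5, 16, 2, 87]
`b = a[1:4]` → b = [5, 16, 2]
`c = a` → c = [4, 5, 16, 2, 87] (same object as a)
`a[2] = 390` → a = [4, 5, 390, 2, 87] (same object as c); c = [4, 5, 390, 2, 87] (same object as a)
`b.append(662)` → b = [5, 16, 2, 662]
`print(a)` → prints [4, 5, 390, 2, 87]
`print(b)` → prints [5, 16, 2, 662]
`print(c)` → prints [4, 5, 390, 2, 87]

Answer:
[4, 5, 390, 2, 87]
[5, 16, 2, 662]
[4, 5, 390, 2, 87]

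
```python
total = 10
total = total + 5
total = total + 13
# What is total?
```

Trace:
`total = 10` → total = 10
`total = total + 5` → total = 15
`total = total + 13` → total = 28
So total = 28

Answer: 28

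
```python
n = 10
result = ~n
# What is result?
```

Trace:
`n = 10` → n = 10
`result = ~n` → result = -11
So result = -11

Answer: -11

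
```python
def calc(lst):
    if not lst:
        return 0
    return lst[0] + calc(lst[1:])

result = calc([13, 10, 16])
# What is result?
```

13 + 10 + 16 + 0 = 39

Answer: 39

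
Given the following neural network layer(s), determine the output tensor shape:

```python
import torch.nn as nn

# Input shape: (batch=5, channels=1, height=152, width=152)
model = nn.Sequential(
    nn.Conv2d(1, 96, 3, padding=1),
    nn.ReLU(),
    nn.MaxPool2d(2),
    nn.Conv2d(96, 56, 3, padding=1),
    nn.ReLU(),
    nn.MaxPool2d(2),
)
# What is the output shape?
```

Input: (5, 1, 152, 152) -> after first Conv2d: (5, 96, 152, 152) -> after first MaxPool2d: (5, 96, 76, 76) -> after second Conv2d: (5, 56, 76, 76) -> Output: (5, 56, 38, 38)

Answer: (5, 56, 38, 38)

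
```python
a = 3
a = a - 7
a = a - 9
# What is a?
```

Trace:
`a = 3` → a = 3
`a = a - 7` → a = -4
`a = a - 9` → a = -13
So a = -13

Answer: -13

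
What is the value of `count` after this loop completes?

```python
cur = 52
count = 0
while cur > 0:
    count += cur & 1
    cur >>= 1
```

Count set bits in 52 (binary: 0b110100)
`count` takes the values: 0 → 1 → 2 → 3

Answer: 3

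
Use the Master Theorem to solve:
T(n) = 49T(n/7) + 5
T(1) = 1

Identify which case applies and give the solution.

a=49, b=7, f(n)=5. log_7(49) = 2. Since c=0 < 2, Case 1 applies: T(n) = Θ(n^log_b(a)) = O(n^2).

Answer: O(n^2) - Case 1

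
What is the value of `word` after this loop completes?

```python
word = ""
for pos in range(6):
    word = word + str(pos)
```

Concatenate digits 0 to 5
`word` takes the values: "" → "0" → "01" → "012" → "0123" → "01234" → "012345"

Answer: "012345"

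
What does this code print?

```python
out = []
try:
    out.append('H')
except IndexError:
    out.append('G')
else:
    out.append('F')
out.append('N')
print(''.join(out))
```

Execution trace: 'H' (try body, no exception) → 'F' (else) → 'N' (after the try/except). Output: HFN

Answer: HFN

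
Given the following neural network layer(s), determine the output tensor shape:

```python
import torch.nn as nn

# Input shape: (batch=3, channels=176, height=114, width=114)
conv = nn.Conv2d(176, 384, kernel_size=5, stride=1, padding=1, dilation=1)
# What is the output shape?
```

Input: (3, 176, 114, 114) -> Output: (3, 384, 112, 112)

Answer: (3, 384, 112, 112)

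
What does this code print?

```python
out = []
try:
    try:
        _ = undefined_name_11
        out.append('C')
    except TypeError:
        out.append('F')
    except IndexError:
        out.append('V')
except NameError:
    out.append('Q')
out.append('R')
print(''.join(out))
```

Execution trace: 'Q' (outer except NameError) → 'R' (after the try/except). Output: QR

Answer: QR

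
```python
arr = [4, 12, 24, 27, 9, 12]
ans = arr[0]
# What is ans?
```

Trace:
`arr = [4, 12, 24, 27, 9, 12]` → arr = [4, 12, 24, 27, 9, 12]
`ans = arr[0]` → ans = 4
So ans = 4

Answer: 4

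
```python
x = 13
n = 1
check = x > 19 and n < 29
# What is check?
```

Trace:
`x = 13` → x = 13
`n = 1` → n = 1
`check = x > 19 and n < 29` → check = False
So check = False

Answer: False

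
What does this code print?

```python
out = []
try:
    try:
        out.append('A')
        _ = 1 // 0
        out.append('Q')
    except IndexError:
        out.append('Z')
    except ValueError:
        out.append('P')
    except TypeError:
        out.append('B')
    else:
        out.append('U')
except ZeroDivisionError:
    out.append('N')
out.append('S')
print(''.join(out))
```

Execution trace: 'A' (try body) → 'N' (outer except ZeroDivisionError) → 'S' (after the try/except). Output: ANS

Answer: ANS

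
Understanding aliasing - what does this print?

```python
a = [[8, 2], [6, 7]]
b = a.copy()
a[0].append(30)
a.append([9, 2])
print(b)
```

Key concept: shallow copy with nested lists.
Step by step:
`a = [[8, 2], [6, 7]]` → a = [[8, 2], [6, 7]]
`b = a.copy()` → b = [[8, 2], [6, 7]]
`a[0].append(30)` → a = [[8, 2, 30], [6, 7]]; b = [[8, 2, 30], [6, 7]]
`a.append([9, 2])` → a = [[8, 2, 30], [6, 7], [9, 2]]
`print(b)` → prints [[8, 2, 30], [6, 7]]

Answer: [[8, 2, 30], [6, 7]]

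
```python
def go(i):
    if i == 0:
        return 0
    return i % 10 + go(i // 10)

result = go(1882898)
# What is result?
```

Sum of digits of 1882898: 8 + 9 + 8 + 2 + 8 + 8 + 1 = 44

Answer: 44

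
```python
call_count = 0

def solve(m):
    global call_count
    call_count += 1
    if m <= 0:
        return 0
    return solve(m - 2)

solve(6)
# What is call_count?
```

Linear recursion stepping by 2: 4 calls from m=6 down to ≤0.

Answer: 4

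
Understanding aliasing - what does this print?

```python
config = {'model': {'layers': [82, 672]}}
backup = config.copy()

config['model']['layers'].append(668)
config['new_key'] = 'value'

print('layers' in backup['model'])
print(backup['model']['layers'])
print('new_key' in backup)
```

Key concept: shallow copy gotcha with nested dict.
Step by step:
`config = {'model': {'layers': [82, 672]}}` → config = {'model': {'layers': [82, 672]}}
`backup = config.copy()` → backup = {'model': {'layers': [82, 672]}}
`config['model']['layers'].append(668)` → config = {'model': {'layers': [82, 672, 668]}}; backup = {'model': {'layers': [82, 672, 668]}}
`config['new_key'] = 'value'` → config = {'model': {'layers': [82, 672, 668]}, 'new_key': 'value'}
`print('layers' in backup['model'])` → prints True
`print(backup['model']['layers'])` → prints [82, 672, 668]
`print('new_key' in backup)` → prints False

Answer:
True
[82, 672, 668]
False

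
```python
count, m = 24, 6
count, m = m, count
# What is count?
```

Trace:
`count, m = 24, 6` → count = 24; m = 6
`count, m = m, count` → count = 6; m = 24
So count = 6

Answer: 6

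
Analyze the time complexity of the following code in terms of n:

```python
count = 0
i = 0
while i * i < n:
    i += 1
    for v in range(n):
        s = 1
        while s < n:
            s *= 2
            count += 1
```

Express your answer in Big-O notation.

Each loop level contributes: √n × n × log n. Multiplying the contributions gives O(n√n log n).

Answer: O(n√n log n)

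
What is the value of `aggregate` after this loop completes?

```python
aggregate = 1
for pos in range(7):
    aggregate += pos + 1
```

Start at 1, add 1 to 7 = 29
`aggregate` takes the values: 1 → 2 → 4 → 7 → 11 → 16 → 22 → 29

Answer: 29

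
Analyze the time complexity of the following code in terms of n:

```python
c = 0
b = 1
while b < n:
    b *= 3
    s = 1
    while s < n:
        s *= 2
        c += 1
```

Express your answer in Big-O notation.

Each loop level contributes: log n × log n. Multiplying the contributions gives O(log² n).

Answer: O(log² n)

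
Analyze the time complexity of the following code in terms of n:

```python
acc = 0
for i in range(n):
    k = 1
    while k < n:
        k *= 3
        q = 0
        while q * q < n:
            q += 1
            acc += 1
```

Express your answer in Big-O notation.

Each loop level contributes: n × log n × √n. Multiplying the contributions gives O(n√n log n).

Answer: O(n√n log n)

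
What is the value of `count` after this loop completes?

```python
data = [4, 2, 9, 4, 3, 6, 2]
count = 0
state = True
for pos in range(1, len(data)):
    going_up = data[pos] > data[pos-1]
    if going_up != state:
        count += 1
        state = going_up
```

Count direction changes in [4, 2, 9, 4, 3, 6, 2]
`count` takes the values: 0 → 1 → 2 → 3 → 4 → 5

Answer: 5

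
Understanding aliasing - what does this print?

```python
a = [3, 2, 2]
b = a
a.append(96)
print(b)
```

Key concept: basic list aliasing.
Step by step:
`a = [3, 2, 2]` → a = [3, 2, 2]
`b = a` → b = [3, 2, 2] (same object as a)
`a.append(96)` → a = [3, 2, 2, 96] (same object as b); b = [3, 2, 2, 96] (same object as a)
`print(b)` → prints [3, 2, 2, 96]

Answer: [3, 2, 2, 96]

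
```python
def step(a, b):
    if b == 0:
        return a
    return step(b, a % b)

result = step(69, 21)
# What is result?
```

step(69, 21) -> step(21, 6) -> step(6, 3) -> step(3, 0) -> 3

Answer: 3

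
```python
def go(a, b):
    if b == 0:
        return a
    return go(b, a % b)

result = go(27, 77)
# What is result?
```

go(27, 77) -> go(77, 27) -> go(27, 23) -> go(23, 4) -> go(4, 3) -> go(3, 1) -> go(1, 0) -> 1

Answer: 1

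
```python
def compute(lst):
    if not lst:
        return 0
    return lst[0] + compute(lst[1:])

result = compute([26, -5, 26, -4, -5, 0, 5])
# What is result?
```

26 + (-5) + 26 + (-4) + (-5) + 0 + 5 + 0 = 43

Answer: 43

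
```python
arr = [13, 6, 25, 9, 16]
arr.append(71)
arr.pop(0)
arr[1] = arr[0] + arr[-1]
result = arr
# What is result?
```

Trace:
`arr = [13, 6, 25, 9, 16]` → arr = [13, 6, 25, 9, 16]
`arr.append(71)` → arr = [13, 6, 25, 9, 16, 71]
`arr.pop(0)` → arr = [6, 25, 9, 16, 71]
`arr[1] = arr[0] + arr[-1]` → arr = [6, 77, 9, 16, 71]
`result = arr` → result = [6, 77, 9, 16, 71]
So result = [6, 77, 9, 16, 71]

Answer: [6, 77, 9, 16, 71]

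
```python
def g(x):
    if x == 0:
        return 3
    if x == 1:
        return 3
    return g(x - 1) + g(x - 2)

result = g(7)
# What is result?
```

Build up from base cases: g(0)=3, g(1)=3, g(2)=6, g(3)=9, g(4)=15, g(5)=24, g(6)=39, ..., g(7)=63

Answer: 63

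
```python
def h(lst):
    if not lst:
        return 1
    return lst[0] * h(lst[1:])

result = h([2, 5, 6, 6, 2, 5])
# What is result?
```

Product over [2, 5, 6, 6, 2, 5] = 2 * 5 * 6 * 6 * 2 * 5 = 3600

Answer: 3600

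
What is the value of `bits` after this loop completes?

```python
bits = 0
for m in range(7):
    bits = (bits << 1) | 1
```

Build 7 consecutive 1-bits: 0b1111111
`bits` takes the values: 0 → 1 → 3 → 7 → 15 → 31 → 63 → 127

Answer: 127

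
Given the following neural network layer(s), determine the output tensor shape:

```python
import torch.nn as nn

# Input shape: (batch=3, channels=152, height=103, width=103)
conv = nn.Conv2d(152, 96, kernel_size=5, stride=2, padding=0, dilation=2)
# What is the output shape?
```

Input: (3, 152, 103, 103) -> Output: (3, 96, 48, 48)

Answer: (3, 96, 48, 48)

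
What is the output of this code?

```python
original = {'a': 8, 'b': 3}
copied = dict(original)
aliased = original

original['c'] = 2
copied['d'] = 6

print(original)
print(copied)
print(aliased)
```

Key concept: dict() creates copy, assignment creates alias.
Step by step:
`original = {'a': 8, 'b': 3}` → original = {'a': 8, 'b': 3}
`copied = dict(original)` → copied = {'a': 8, 'b': 3}
`aliased = original` → aliased = {'a': 8, 'b': 3} (same object as original)
`original['c'] = 2` → original = {'a': 8, 'b': 3, 'c': 2} (same object as aliased); aliased = {'a': 8, 'b': 3, 'c': 2} (same object as original)
`copied['d'] = 6` → copied = {'a': 8, 'b': 3, 'd': 6}
`print(original)` → prints {'a': 8, 'b': 3, 'c': 2}
`print(copied)` → prints {'a': 8, 'b': 3, 'd': 6}
`print(aliased)` → prints {'a': 8, 'b': 3, 'c': 2}

Answer:
{'a': 8, 'b': 3, 'c': 2}
{'a': 8, 'b': 3, 'd': 6}
{'a': 8, 'b': 3, 'c': 2}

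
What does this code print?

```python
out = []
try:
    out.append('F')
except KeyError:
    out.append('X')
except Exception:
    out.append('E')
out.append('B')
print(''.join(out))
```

Execution trace: 'F' (try body, no exception) → 'B' (after the try/except). Output: FB

Answer: FB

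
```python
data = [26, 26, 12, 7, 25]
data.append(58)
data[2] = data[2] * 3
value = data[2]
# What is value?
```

Trace:
`data = [26, 26, 12, 7, 25]` → data = [26, 26, 12, 7, 25]
`data.append(58)` → data = [26, 26, 12, 7, 25, 58]
`data[2] = data[2] * 3` → data = [26, 26, 36, 7, 25, 58]
`value = data[2]` → value = 36
So value = 36

Answer: 36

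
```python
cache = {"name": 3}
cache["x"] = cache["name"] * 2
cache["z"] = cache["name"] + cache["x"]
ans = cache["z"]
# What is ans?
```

Trace:
`cache = {"name": 3}` → cache = {'name': 3}
`cache["x"] = cache["name"] * 2` → cache = {'name': 3, 'x': 6}
`cache["z"] = cache["name"] + cache["x"]` → cache = {'name': 3, 'x': 6, 'z': 9}
`ans = cache["z"]` → ans = 9
So ans = 9

Answer: 9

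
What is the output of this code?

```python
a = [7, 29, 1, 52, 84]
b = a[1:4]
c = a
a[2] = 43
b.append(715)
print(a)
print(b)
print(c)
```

Key concept: slice vs alias.
Step by step:
`a = [7, 29, 1, 52, 84]` → a = [7, 29, 1, 52, 84]
`b = a[1:4]` → b = [29, 1, 52]
`c = a` → c = [7, 29, 1, 52, 84] (same object as a)
`a[2] = 43` → a = [7, 29, 43, 52, 84] (same object as c); c = [7, 29, 43, 52, 84] (same object as a)
`b.append(715)` → b = [29, 1, 52, 715]
`print(a)` → prints [7, 29, 43, 52, 84]
`print(b)` → prints [29, 1, 52, 715]
`print(c)` → prints [7, 29, 43, 52, 84]

Answer:
[7, 29, 43, 52, 84]
[29, 1, 52, 715]
[7, 29, 43, 52, 84]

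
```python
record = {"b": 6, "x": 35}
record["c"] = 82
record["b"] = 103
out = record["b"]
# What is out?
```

Trace:
`record = {"b": 6, "x": 35}` → record = {'b': 6, 'x': 35}
`record["c"] = 82` → record = {'b': 6, 'x': 35, 'c': 82}
`record["b"] = 103` → record = {'b': 103, 'x': 35, 'c': 82}
`out = record["b"]` → out = 103
So out = 103

Answer: 103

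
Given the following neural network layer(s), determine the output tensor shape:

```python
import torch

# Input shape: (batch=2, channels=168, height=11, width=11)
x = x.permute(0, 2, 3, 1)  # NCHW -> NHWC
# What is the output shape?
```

Input: (2, 168, 11, 11) -> Output: (2, 11, 11, 168)

Answer: (2, 11, 11, 168)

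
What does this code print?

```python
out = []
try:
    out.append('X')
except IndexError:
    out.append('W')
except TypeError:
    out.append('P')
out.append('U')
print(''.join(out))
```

Execution trace: 'X' (try body, no exception) → 'U' (after the try/except). Output: XU

Answer: XU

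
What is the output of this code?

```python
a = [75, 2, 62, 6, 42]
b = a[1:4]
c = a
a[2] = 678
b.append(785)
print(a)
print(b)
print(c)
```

Key concept: slice vs alias.
Step by step:
`a = [75, 2, 62, 6, 42]` → a = [75, 2, 62, 6, 42]
`b = a[1:4]` → b = [2, 62, 6]
`c = a` → c = [75, 2, 62, 6, 42] (same object as a)
`a[2] = 678` → a = [75, 2, 678, 6, 42] (same object as c); c = [75, 2, 678, 6, 42] (same object as a)
`b.append(785)` → b = [2, 62, 6, 785]
`print(a)` → prints [75, 2, 678, 6, 42]
`print(b)` → prints [2, 62, 6, 785]
`print(c)` → prints [75, 2, 678, 6, 42]

Answer:
[75, 2, 678, 6, 42]
[2, 62, 6, 785]
[75, 2, 678, 6, 42]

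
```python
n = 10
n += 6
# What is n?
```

Trace:
`n = 10` → n = 10
`n += 6` → n = 16
So n = 16

Answer: 16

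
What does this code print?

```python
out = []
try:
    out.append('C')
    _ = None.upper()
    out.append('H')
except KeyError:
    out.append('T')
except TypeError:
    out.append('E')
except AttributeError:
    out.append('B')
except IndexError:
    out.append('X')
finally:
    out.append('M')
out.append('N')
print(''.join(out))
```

Execution trace: 'C' (try body) → 'B' (except AttributeError) → 'M' (finally) → 'N' (after the try/except). Output: CBMN

Answer: CBMN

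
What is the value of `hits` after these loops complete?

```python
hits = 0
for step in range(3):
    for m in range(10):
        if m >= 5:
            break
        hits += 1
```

Inner breaks at 5, outer runs 3 times
`hits` takes the values: 0 → 1 → 2 → 3 → 4 → 5 → 6 → 7 → 8 → 9 → 10 → 11 → 12 → 13 → 14 → 15

Answer: 15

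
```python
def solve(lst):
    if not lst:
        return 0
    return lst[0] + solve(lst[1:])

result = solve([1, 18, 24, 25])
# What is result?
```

1 + 18 + 24 + 25 + 0 = 68

Answer: 68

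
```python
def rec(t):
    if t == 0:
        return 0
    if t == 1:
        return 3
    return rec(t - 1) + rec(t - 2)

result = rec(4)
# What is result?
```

Build up from base cases: rec(0)=0, rec(1)=3, rec(2)=3, rec(3)=6, rec(4)=9

Answer: 9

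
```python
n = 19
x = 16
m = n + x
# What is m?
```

Trace:
`n = 19` → n = 19
`x = 16` → x = 16
`m = n + x` → m = 35
So m = 35

Answer: 35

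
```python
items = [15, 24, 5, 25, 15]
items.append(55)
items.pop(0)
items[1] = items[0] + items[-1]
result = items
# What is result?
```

Trace:
`items = [15, 24, 5, 25, 15]` → items = [15, 24, 5, 25, 15]
`items.append(55)` → items = [15, 24, 5, 25, 15, 55]
`items.pop(0)` → items = [24, 5, 25, 15, 55]
`items[1] = items[0] + items[-1]` → items = [24, 79, 25, 15, 55]
`result = items` → result = [24, 79, 25, 15, 55]
So result = [24, 79, 25, 15, 55]

Answer: [24, 79, 25, 15, 55]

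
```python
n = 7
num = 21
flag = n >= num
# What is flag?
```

Trace:
`n = 7` → n = 7
`num = 21` → num = 21
`flag = n >= num` → flag = False
So flag = False

Answer: False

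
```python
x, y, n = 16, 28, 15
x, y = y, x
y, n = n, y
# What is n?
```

Trace:
`x, y, n = 16, 28, 15` → x = 16; y = 28; n = 15
`x, y = y, x` → x = 28; y = 16
`y, n = n, y` → y = 15; n = 16
So n = 16

Answer: 16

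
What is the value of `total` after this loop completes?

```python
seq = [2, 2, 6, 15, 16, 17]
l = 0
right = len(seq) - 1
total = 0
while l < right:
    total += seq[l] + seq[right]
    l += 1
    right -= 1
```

Sum of pairs from ends
`total` takes the values: 0 → 19 → 37 → 58

Answer: 58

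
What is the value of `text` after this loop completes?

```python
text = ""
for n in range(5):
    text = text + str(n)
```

Concatenate digits 0 to 4
`text` takes the values: "" → "0" → "01" → "012" → "0123" → "01234"

Answer: "01234"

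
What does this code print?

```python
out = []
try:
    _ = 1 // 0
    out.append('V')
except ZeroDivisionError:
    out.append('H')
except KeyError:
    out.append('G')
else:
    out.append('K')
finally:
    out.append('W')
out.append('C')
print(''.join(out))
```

Execution trace: 'H' (except ZeroDivisionError) → 'W' (finally) → 'C' (after the try/except). Output: HWC

Answer: HWC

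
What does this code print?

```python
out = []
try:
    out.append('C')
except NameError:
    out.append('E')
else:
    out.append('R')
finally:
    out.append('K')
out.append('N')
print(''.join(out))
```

Execution trace: 'C' (try body, no exception) → 'R' (else) → 'K' (finally) → 'N' (after the try/except). Output: CRKN

Answer: CRKN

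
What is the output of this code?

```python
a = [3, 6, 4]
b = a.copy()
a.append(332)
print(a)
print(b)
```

Key concept: list.copy() creates independent copy.
Step by step:
`a = [3, 6, 4]` → a = [3, 6, 4]
`b = a.copy()` → b = [3, 6, 4]
`a.append(332)` → a = [3, 6, 4, 332]
`print(a)` → prints [3, 6, 4, 332]
`print(b)` → prints [3, 6, 4]

Answer:
[3, 6, 4, 332]
[3, 6, 4]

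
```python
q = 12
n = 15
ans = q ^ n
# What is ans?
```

Trace:
`q = 12` → q = 12
`n = 15` → n = 15
`ans = q ^ n` → ans = 3
So ans = 3

Answer: 3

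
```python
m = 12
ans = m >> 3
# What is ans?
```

Trace:
`m = 12` → m = 12
`ans = m >> 3` → ans = 1
So ans = 1

Answer: 1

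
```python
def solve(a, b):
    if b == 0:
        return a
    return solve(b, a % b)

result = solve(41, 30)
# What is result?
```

solve(41, 30) -> solve(30, 11) -> solve(11, 8) -> solve(8, 3) -> solve(3, 2) -> solve(2, 1) -> solve(1, 0) -> 1

Answer: 1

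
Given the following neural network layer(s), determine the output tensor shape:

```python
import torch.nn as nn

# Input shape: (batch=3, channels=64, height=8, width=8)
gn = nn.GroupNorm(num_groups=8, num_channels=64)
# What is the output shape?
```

Input: (3, 64, 8, 8) -> Output: (3, 64, 8, 8)

Answer: (3, 64, 8, 8)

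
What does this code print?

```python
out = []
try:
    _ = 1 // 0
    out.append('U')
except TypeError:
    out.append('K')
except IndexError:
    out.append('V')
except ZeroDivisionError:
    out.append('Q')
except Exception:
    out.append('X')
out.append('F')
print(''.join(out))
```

Execution trace: 'Q' (except ZeroDivisionError) → 'F' (after the try/except). Output: QF

Answer: QF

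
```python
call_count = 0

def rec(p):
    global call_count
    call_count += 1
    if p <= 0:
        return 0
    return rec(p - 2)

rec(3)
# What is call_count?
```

Linear recursion stepping by 2: 3 calls from p=3 down to ≤0.

Answer: 3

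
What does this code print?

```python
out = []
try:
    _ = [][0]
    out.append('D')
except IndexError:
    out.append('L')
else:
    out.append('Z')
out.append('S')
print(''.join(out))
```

Execution trace: 'L' (except IndexError) → 'S' (after the try/except). Output: LS

Answer: LS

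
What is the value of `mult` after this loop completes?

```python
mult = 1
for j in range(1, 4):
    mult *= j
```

3! = 6
`mult` takes the values: 1 → 2 → 6

Answer: 6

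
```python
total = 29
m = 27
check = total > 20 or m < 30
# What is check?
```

Trace:
`total = 29` → total = 29
`m = 27` → m = 27
`check = total > 20 or m < 30` → check = True
So check = True

Answer: True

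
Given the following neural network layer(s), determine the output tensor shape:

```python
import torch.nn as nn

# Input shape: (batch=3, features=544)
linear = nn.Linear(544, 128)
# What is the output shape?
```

Input: (3, 544) -> Output: (3, 128)

Answer: (3, 128)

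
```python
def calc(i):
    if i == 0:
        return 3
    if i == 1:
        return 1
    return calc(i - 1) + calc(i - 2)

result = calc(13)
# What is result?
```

Build up from base cases: calc(0)=3, calc(1)=1, calc(2)=4, calc(3)=5, calc(4)=9, calc(5)=14, calc(6)=23, ..., calc(13)=665

Answer: 665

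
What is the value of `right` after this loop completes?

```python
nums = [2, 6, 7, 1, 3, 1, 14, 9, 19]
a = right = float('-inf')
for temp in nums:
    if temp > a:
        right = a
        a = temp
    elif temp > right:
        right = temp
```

Second largest (with repeats) in [2, 6, 7, 1, 3, 1, 14, 9, 19]
`right` takes the values: -inf → 2 → 6 → 7 → 9 → 14

Answer: 14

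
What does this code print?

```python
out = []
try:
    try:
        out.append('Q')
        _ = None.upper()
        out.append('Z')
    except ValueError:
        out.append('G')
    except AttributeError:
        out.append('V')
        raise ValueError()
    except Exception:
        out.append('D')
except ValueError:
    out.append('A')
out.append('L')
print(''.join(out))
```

Execution trace: 'Q' (inner try body) → 'V' (inner except AttributeError) → 'A' (outer except ValueError) → 'L' (after the try/except). Output: QVAL

Answer: QVAL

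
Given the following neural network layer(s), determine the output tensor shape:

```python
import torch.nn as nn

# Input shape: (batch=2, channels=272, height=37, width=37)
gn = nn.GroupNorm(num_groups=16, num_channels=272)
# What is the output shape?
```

Input: (2, 272, 37, 37) -> Output: (2, 272, 37, 37)

Answer: (2, 272, 37, 37)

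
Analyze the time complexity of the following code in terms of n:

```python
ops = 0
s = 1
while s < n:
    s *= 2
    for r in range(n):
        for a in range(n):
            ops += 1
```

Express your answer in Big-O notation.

Each loop level contributes: log n × n × n. Multiplying the contributions gives O(n^2 log n).

Answer: O(n^2 log n)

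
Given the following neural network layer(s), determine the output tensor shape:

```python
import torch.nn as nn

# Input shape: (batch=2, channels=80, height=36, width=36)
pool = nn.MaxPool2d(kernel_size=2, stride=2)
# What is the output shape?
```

Input: (2, 80, 36, 36) -> Output: (2, 80, 18, 18)

Answer: (2, 80, 18, 18)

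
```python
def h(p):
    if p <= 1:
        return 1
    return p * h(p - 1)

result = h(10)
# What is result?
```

h(10) = 10 * 9 * 8 * 7 * 6 * 5 * 4 * 3 * 2 * 1 = 3628800

Answer: 3628800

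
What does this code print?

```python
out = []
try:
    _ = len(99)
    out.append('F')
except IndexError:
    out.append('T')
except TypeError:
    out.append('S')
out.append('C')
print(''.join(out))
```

Execution trace: 'S' (except TypeError) → 'C' (after the try/except). Output: SC

Answer: SC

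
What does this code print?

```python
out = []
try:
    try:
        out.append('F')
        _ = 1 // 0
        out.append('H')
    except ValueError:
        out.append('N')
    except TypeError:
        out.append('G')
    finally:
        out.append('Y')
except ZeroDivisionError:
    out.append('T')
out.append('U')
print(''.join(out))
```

Execution trace: 'F' (try body) → 'Y' (finally) → 'T' (outer except ZeroDivisionError) → 'U' (after the try/except). Output: FYTU

Answer: FYTU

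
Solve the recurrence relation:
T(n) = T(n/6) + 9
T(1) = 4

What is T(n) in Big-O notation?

Each step divides n by 6 and adds 9. After log_6(n) steps we reach T(1)=4. So T(n) = 9·log_6(n) + 4 = O(log n).

Answer: O(log n)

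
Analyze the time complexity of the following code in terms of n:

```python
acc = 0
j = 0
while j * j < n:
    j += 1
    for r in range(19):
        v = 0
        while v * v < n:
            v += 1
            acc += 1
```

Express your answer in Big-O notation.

Each loop level contributes: √n × 1 × √n. Multiplying the contributions gives O(n).

Answer: O(n)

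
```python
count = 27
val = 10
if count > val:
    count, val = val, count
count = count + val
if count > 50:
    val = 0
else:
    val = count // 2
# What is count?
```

Trace:
`count = 27` → count = 27
`val = 10` → val = 10
`if count > val: ...` → count > val is True → count = 10; val = 27
`count = count + val` → count = 37
`if count > 50: ...` → count > 50 is False, take else branch → val = 18
So count = 37

Answer: 37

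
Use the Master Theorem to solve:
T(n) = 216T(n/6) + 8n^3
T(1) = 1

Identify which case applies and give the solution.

a=216, b=6, f(n)=8n^3. log_6(216) = 3. Since c=3 = 3, Case 2 applies: T(n) = Θ(n^log_b(a) · log n) = O(n^3 log n).

Answer: O(n^3 log n) - Case 2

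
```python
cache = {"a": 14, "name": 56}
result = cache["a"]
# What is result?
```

Trace:
`cache = {"a": 14, "name": 56}` → cache = {'a': 14, 'name': 56}
`result = cache["a"]` → result = 14
So result = 14

Answer: 14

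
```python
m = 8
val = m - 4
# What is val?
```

Trace:
`m = 8` → m = 8
`val = m - 4` → val = 4
So val = 4

Answer: 4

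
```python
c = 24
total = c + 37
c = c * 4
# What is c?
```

Trace:
`c = 24` → c = 24
`total = c + 37` → total = 61
`c = c * 4` → c = 96
So c = 96

Answer: 96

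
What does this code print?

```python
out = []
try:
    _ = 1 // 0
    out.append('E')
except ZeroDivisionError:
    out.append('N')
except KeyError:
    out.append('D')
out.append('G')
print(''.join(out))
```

Execution trace: 'N' (except ZeroDivisionError) → 'G' (after the try/except). Output: NG

Answer: NG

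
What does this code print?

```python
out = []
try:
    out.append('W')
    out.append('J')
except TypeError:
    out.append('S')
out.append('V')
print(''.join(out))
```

Execution trace: 'W' (try body) → 'J' (try body, no exception) → 'V' (after the try/except). Output: WJV

Answer: WJV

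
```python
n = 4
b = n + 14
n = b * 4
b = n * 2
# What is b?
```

Trace:
`n = 4` → n = 4
`b = n + 14` → b = 18
`n = b * 4` → n = 72
`b = n * 2` → b = 144
So b = 144

Answer: 144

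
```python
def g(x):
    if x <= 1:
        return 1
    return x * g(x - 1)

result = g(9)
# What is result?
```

g(9) = 9 * 8 * 7 * 6 * 5 * 4 * 3 * 2 * 1 = 362880

Answer: 362880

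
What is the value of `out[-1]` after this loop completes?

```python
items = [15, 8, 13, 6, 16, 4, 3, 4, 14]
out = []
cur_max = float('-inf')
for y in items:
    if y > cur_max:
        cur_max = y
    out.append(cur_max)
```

Running max ends at 16
`out` takes the values: [] → [15] → [15, 15] → [15, 15, 15] → [15, 15, 15, 15] → [15, 15, 15, 15, 16] → [15, 15, 15, 15, 16, 16] → [15, 15, 15, 15, 16, 16, 16] → [15, 15, 15, 15, 16, 16, 16, 16] → [15, 15, 15, 15, 16, 16, 16, 16, 16]
So `out[-1]` = 16

Answer: 16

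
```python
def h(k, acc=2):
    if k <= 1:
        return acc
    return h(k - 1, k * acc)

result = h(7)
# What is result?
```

Accumulator trace (n, acc): (7, 2) -> (6, 14) -> (5, 84) -> (4, 420) -> (3, 1680) -> (2, 5040) -> (1, 10080) -> return 10080

Answer: 10080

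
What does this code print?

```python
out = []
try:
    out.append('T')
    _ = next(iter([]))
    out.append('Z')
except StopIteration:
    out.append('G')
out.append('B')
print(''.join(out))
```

Execution trace: 'T' (try body) → 'G' (except StopIteration) → 'B' (after the try/except). Output: TGB

Answer: TGB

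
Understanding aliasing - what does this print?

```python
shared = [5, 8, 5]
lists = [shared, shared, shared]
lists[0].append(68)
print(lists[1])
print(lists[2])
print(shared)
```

Key concept: list of same reference.
Step by step:
`shared = [5, 8, 5]` → shared = [5, 8, 5]
`lists = [shared, shared, shared]` → lists = [[5, 8, 5], [5, 8, 5], [5, 8, 5]]
`lists[0].append(68)` → shared = [5, 8, 5, 68]; lists = [[5, 8, 5, 68], [5, 8, 5, 68], [5, 8, 5, 68]]
`print(lists[1])` → prints [5, 8, 5, 68]
`print(lists[2])` → prints [5, 8, 5, 68]
`print(shared)` → prints [5, 8, 5, 68]

Answer:
[5, 8, 5, 68]
[5, 8, 5, 68]
[5, 8, 5, 68]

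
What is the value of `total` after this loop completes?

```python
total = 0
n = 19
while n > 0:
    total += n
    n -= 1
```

Sum 19 down to 1
`total` takes the values: 0 → 19 → 37 → 54 → 70 → 85 → 99 → 112 → 124 → 135 → 145 → 154 → 162 → 169 → 175 → 180 → 184 → 187 → 189 → 190

Answer: 190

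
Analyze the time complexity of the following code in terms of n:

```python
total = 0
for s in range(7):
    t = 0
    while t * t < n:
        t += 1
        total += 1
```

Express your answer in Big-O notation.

Each loop level contributes: 1 × √n. Multiplying the contributions gives O(√n).

Answer: O(√n)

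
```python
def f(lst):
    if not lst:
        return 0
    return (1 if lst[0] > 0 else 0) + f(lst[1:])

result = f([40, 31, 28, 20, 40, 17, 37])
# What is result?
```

Count of positive elements in [40, 31, 28, 20, 40, 17, 37] = 7

Answer: 7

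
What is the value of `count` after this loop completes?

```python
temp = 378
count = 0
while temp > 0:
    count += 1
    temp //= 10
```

Count digits by repeated division by 10
`count` takes the values: 0 → 1 → 2 → 3

Answer: 3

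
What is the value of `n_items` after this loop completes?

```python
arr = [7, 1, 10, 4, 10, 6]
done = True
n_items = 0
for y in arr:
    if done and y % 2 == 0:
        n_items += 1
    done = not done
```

Count even values at even positions
`n_items` takes the values: 0 → 1 → 2

Answer: 2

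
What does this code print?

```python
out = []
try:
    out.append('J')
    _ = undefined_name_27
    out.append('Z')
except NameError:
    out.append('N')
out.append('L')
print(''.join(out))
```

Execution trace: 'J' (try body) → 'N' (except NameError) → 'L' (after the try/except). Output: JNL

Answer: JNL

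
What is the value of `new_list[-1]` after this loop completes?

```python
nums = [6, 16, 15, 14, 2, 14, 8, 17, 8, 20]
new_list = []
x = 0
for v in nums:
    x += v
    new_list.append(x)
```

Cumulative sum ends at 120
`new_list` takes the values: [] → [6] → [6, 22] → [6, 22, 37] → [6, 22, 37, 51] → [6, 22, 37, 51, 53] → [6, 22, 37, 51, 53, 67] → [6, 22, 37, 51, 53, 67, 75] → [6, 22, 37, 51, 53, 67, 75, 92] → [6, 22, 37, 51, 53, 67, 75, 92, 100] → [6, 22, 37, 51, 53, 67, 75, 92, 100, 120]
So `new_list[-1]` = 120

Answer: 120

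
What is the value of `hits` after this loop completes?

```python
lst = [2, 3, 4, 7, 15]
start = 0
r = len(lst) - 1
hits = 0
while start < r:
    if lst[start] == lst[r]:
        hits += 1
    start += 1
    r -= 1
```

Count matching pairs from ends
`hits` takes the values: 0

Answer: 0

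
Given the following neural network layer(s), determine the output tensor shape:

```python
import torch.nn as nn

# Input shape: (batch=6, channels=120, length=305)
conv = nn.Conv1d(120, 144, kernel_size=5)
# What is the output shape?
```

Input: (6, 120, 305) -> Output: (6, 144, 301)

Answer: (6, 144, 301)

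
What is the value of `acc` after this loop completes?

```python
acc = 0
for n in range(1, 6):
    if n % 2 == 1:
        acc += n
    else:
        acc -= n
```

Add odd, subtract even
`acc` takes the values: 0 → 1 → -1 → 2 → -2 → 3

Answer: 3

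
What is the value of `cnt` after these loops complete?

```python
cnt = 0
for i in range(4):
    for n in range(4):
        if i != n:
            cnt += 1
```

4² - 4 (exclude diagonal)
`cnt` takes the values: 0 → 1 → 2 → 3 → 4 → 5 → 6 → 7 → 8 → 9 → 10 → 11 → 12

Answer: 12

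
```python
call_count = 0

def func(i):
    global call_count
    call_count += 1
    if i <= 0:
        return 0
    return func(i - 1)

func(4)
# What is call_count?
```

Linear recursion stepping by 1: 5 calls from i=4 down to ≤0.

Answer: 5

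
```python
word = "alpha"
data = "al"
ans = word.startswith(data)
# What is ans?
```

Trace:
`word = "alpha"` → word = 'alpha'
`data = "al"` → data = 'al'
`ans = word.startswith(data)` → ans = True
So ans = True

Answer: True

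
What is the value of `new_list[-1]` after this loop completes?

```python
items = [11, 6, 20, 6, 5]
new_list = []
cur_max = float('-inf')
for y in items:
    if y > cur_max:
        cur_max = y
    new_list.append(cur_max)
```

Running max ends at 20
`new_list` takes the values: [] → [11] → [11, 11] → [11, 11, 20] → [11, 11, 20, 20] → [11, 11, 20, 20, 20]
So `new_list[-1]` = 20

Answer: 20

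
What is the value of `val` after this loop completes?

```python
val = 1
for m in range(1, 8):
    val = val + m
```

Start at 1, add 1 through 7
`val` takes the values: 1 → 2 → 4 → 7 → 11 → 16 → 22 → 29

Answer: 29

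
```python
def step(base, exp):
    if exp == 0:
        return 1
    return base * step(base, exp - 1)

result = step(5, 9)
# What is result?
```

step(5, 9) = 5 * 5 * 5 * 5 * 5 * 5 * 5 * 5 * 5 = 1953125

Answer: 1953125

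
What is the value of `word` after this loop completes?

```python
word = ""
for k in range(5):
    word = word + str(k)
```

Concatenate digits 0 to 4
`word` takes the values: "" → "0" → "01" → "012" → "0123" → "01234"

Answer: "01234"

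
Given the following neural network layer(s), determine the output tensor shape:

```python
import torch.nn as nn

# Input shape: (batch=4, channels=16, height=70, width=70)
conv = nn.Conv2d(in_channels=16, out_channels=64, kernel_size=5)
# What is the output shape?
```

Input: (4, 16, 70, 70) -> Output: (4, 64, 66, 66)

Answer: (4, 64, 66, 66)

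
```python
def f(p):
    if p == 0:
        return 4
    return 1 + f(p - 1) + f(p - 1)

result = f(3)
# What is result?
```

f(p) = 1 + 2·f(p-1), f(0)=4. Closed form: (4+1)·2^3 - 1 = 39.

Answer: 39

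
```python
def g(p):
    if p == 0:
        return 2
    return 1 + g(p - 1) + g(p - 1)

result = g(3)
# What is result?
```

g(p) = 1 + 2·g(p-1), g(0)=2. Closed form: (2+1)·2^3 - 1 = 23.

Answer: 23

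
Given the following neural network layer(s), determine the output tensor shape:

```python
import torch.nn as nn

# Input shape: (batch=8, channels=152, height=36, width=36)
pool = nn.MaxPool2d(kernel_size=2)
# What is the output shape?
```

Input: (8, 152, 36, 36) -> Output: (8, 152, 18, 18)

Answer: (8, 152, 18, 18)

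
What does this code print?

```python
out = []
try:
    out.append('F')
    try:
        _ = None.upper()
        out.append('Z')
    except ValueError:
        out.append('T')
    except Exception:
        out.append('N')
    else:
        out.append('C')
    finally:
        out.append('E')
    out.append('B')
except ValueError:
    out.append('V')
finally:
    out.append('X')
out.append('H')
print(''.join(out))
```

Execution trace: 'F' (try body) → 'N' (inner except Exception) → 'E' (inner finally) → 'B' (try body, no exception) → 'X' (finally) → 'H' (after the try/except). Output: FNEBXH

Answer: FNEBXH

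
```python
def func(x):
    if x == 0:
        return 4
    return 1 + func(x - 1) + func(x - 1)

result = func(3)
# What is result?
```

func(x) = 1 + 2·func(x-1), func(0)=4. Closed form: (4+1)·2^3 - 1 = 39.

Answer: 39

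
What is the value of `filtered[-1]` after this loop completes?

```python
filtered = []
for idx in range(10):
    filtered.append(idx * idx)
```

Last element of squares 0 to 9
`filtered` takes the values: [] → [0] → [0, 1] → [0, 1, 4] → [0, 1, 4, 9] → [0, 1, 4, 9, 16] → [0, 1, 4, 9, 16, 25] → [0, 1, 4, 9, 16, 25, 36] → [0, 1, 4, 9, 16, 25, 36, 49] → [0, 1, 4, 9, 16, 25, 36, 49, 64] → [0, 1, 4, 9, 16, 25, 36, 49, 64, 81]
So `filtered[-1]` = 81

Answer: 81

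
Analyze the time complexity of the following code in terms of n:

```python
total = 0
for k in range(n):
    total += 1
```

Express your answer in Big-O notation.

Each loop level contributes: n. Multiplying the contributions gives O(n).

Answer: O(n)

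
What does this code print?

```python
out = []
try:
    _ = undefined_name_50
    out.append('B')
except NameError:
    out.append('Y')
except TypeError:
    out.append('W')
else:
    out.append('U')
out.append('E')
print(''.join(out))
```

Execution trace: 'Y' (except NameError) → 'E' (after the try/except). Output: YE

Answer: YE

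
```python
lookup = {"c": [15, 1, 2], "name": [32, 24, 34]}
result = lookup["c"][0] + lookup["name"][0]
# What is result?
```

Trace:
`lookup = {"c": [15, 1, 2], "name": [32, 24, 34]}` → lookup = {'c': [15, 1, 2], 'name': [32, 24, 34]}
`result = lookup["c"][0] + lookup["name"][0]` → result = 47
So result = 47

Answer: 47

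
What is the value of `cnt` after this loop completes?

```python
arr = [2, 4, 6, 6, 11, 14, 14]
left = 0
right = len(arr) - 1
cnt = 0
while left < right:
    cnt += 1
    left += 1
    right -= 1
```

Iterations until pointers meet (list length 7)
`cnt` takes the values: 0 → 1 → 2 → 3

Answer: 3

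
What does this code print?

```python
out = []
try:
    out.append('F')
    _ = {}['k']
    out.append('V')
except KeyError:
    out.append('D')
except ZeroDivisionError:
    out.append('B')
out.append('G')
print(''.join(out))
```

Execution trace: 'F' (try body) → 'D' (except KeyError) → 'G' (after the try/except). Output: FDG

Answer: FDG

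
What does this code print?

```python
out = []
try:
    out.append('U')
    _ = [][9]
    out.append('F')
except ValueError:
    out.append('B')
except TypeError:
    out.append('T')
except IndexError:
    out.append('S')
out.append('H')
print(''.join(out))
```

Execution trace: 'U' (try body) → 'S' (except IndexError) → 'H' (after the try/except). Output: USH

Answer: USH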